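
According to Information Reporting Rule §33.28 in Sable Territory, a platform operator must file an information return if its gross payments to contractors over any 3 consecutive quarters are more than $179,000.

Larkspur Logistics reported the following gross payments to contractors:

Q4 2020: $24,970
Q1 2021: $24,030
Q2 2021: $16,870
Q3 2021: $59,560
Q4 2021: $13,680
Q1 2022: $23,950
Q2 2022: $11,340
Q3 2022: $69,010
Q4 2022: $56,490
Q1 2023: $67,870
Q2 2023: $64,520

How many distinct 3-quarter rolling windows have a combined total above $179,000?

Q4 2020–Q2 2021: $24,970 + $24,030 + $16,870 = $65,870 (under)
Q1 2021–Q3 2021: $24,030 + $16,870 + $59,560 = $100,460 (under)
Q2 2021–Q4 2021: $16,870 + $59,560 + $13,680 = $90,110 (under)
Q3 2021–Q1 2022: $59,560 + $13,680 + $23,950 = $97,190 (under)
Q4 2021–Q2 2022: $13,680 + $23,950 + $11,340 = $48,970 (under)
Q1 2022–Q3 2022: $23,950 + $11,340 + $69,010 = $104,300 (under)
Q2 2022–Q4 2022: $11,340 + $69,010 + $56,490 = $136,840 (under)
Q3 2022–Q1 2023: $69,010 + $56,490 + $67,870 = $193,370 (over)
Q4 2022–Q2 2023: $56,490 + $67,870 + $64,520 = $188,880 (over)
2 windows exceed the threshold.

2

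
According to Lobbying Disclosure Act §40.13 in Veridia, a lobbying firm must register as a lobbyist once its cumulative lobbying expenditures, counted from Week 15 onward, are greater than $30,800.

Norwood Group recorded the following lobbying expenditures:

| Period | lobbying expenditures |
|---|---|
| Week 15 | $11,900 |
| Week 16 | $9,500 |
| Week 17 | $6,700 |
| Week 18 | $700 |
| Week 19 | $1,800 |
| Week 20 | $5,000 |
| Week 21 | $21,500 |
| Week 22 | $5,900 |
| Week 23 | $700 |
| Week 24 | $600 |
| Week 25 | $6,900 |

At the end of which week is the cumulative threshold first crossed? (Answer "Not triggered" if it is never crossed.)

Through Week 15: $11,900
Through Week 16: $21,400
Through Week 17: $28,100
Through Week 18: $28,800
Through Week 19: $30,600
Through Week 20: $35,600 ← exceeds threshold

Week 20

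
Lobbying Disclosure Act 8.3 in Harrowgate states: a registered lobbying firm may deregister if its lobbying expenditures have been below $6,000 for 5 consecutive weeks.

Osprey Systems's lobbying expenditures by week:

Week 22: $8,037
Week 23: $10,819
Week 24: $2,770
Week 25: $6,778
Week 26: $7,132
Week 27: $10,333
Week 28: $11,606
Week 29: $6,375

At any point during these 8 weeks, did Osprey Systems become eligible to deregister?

Weeks below $6,000: Week 24.
Longest run of consecutive weeks below the threshold: 1.
1 < 5, so Osprey Systems never became eligible.

No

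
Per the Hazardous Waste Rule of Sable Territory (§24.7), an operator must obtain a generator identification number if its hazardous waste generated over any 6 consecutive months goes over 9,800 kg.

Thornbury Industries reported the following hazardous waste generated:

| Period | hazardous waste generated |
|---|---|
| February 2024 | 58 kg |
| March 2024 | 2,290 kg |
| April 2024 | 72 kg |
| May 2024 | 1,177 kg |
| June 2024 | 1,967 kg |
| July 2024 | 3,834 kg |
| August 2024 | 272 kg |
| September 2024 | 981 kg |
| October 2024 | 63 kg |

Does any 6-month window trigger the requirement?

No

February 2024–July 2024: 58 kg + 2,290 kg + 72 kg + 1,177 kg + 1,967 kg + 3,834 kg = 9,398 kg (under)
March 2024–August 2024: 2,290 kg + 72 kg + 1,177 kg + 1,967 kg + 3,834 kg + 272 kg = 9,612 kg (under)
April 2024–September 2024: 72 kg + 1,177 kg + 1,967 kg + 3,834 kg + 272 kg + 981 kg = 8,303 kg (under)
May 2024–October 2024: 1,177 kg + 1,967 kg + 3,834 kg + 272 kg + 981 kg + 63 kg = 8,294 kg (under)
No window exceeds 9,800 kg.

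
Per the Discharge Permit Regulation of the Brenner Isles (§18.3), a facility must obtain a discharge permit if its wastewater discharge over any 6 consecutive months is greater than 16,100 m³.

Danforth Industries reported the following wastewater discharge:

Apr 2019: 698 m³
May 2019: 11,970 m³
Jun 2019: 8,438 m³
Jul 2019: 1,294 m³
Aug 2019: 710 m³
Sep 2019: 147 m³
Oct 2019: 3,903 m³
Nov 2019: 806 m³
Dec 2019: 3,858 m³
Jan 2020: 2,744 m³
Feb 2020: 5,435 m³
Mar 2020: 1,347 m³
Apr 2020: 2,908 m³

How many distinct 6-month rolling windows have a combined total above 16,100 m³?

Apr 2019–Sep 2019: 698 m³ + 11,970 m³ + 8,438 m³ + 1,294 m³ + 710 m³ + 147 m³ = 23,257 m³ (over)
May 2019–Oct 2019: 11,970 m³ + 8,438 m³ + 1,294 m³ + 710 m³ + 147 m³ + 3,903 m³ = 26,462 m³ (over)
Jun 2019–Nov 2019: 8,438 m³ + 1,294 m³ + 710 m³ + 147 m³ + 3,903 m³ + 806 m³ = 15,298 m³ (under)
Jul 2019–Dec 2019: 1,294 m³ + 710 m³ + 147 m³ + 3,903 m³ + 806 m³ + 3,858 m³ = 10,718 m³ (under)
Aug 2019–Jan 2020: 710 m³ + 147 m³ + 3,903 m³ + 806 m³ + 3,858 m³ + 2,744 m³ = 12,168 m³ (under)
Sep 2019–Feb 2020: 147 m³ + 3,903 m³ + 806 m³ + 3,858 m³ + 2,744 m³ + 5,435 m³ = 16,893 m³ (over)
Oct 2019–Mar 2020: 3,903 m³ + 806 m³ + 3,858 m³ + 2,744 m³ + 5,435 m³ + 1,347 m³ = 18,093 m³ (over)
Nov 2019–Apr 2020: 806 m³ + 3,858 m³ + 2,744 m³ + 5,435 m³ + 1,347 m³ + 2,908 m³ = 17,098 m³ (over)
5 windows exceed the threshold.

5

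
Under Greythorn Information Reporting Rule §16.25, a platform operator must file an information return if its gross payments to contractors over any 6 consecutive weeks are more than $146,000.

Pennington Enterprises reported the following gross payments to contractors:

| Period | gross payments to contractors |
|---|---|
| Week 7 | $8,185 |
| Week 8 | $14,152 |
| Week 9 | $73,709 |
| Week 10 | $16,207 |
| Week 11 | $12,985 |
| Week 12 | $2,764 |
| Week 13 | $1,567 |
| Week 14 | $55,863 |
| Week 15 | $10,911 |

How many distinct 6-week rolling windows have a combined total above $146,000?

1

Week 7–Week 12: $8,185 + $14,152 + $73,709 + $16,207 + $12,985 + $2,764 = $128,002 (under)
Week 8–Week 13: $14,152 + $73,709 + $16,207 + $12,985 + $2,764 + $1,567 = $121,384 (under)
Week 9–Week 14: $73,709 + $16,207 + $12,985 + $2,764 + $1,567 + $55,863 = $163,095 (over)
Week 10–Week 15: $16,207 + $12,985 + $2,764 + $1,567 + $55,863 + $10,911 = $100,297 (under)
1 window exceeds the threshold.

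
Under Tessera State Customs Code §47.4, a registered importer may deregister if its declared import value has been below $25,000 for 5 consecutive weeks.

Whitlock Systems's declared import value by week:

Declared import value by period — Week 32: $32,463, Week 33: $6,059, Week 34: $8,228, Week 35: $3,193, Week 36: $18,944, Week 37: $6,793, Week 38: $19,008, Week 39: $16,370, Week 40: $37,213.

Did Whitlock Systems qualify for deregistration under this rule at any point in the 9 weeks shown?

Yes

Weeks below $25,000: Week 33, Week 34, Week 35, Week 36, Week 37, Week 38, Week 39.
Longest run of consecutive weeks below the threshold: 7.
7 ≥ 5, so Whitlock Systems became eligible.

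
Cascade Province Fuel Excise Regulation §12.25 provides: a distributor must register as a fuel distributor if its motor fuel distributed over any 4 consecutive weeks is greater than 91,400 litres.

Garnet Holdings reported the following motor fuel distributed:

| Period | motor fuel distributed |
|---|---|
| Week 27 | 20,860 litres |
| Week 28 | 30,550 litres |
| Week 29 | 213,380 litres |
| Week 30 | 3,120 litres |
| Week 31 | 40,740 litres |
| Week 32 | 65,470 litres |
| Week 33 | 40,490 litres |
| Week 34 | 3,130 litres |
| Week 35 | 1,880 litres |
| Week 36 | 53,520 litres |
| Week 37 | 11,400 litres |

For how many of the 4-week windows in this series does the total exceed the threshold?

Week 27–Week 30: 20,860 litres + 30,550 litres + 213,380 litres + 3,120 litres = 267,910 litres (over)
Week 28–Week 31: 30,550 litres + 213,380 litres + 3,120 litres + 40,740 litres = 287,790 litres (over)
Week 29–Week 32: 213,380 litres + 3,120 litres + 40,740 litres + 65,470 litres = 322,710 litres (over)
Week 30–Week 33: 3,120 litres + 40,740 litres + 65,470 litres + 40,490 litres = 149,820 litres (over)
Week 31–Week 34: 40,740 litres + 65,470 litres + 40,490 litres + 3,130 litres = 149,830 litres (over)
Week 32–Week 35: 65,470 litres + 40,490 litres + 3,130 litres + 1,880 litres = 110,970 litres (over)
Week 33–Week 36: 40,490 litres + 3,130 litres + 1,880 litres + 53,520 litres = 99,020 litres (over)
Week 34–Week 37: 3,130 litres + 1,880 litres + 53,520 litres + 11,400 litres = 69,930 litres (under)
7 windows exceed the threshold.

7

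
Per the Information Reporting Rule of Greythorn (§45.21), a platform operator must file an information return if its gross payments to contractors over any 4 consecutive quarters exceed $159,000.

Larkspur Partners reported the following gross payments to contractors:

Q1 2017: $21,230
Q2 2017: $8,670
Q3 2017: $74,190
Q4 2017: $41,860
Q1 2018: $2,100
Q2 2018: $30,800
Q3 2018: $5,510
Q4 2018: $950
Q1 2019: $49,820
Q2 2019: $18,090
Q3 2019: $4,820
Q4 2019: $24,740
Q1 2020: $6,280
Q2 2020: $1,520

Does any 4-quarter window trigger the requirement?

No

Q1 2017–Q4 2017: $21,230 + $8,670 + $74,190 + $41,860 = $145,950 (under)
Q2 2017–Q1 2018: $8,670 + $74,190 + $41,860 + $2,100 = $126,820 (under)
Q3 2017–Q2 2018: $74,190 + $41,860 + $2,100 + $30,800 = $148,950 (under)
Q4 2017–Q3 2018: $41,860 + $2,100 + $30,800 + $5,510 = $80,270 (under)
Q1 2018–Q4 2018: $2,100 + $30,800 + $5,510 + $950 = $39,360 (under)
Q2 2018–Q1 2019: $30,800 + $5,510 + $950 + $49,820 = $87,080 (under)
Q3 2018–Q2 2019: $5,510 + $950 + $49,820 + $18,090 = $74,370 (under)
Q4 2018–Q3 2019: $950 + $49,820 + $18,090 + $4,820 = $73,680 (under)
Q1 2019–Q4 2019: $49,820 + $18,090 + $4,820 + $24,740 = $97,470 (under)
Q2 2019–Q1 2020: $18,090 + $4,820 + $24,740 + $6,280 = $53,930 (under)
Q3 2019–Q2 2020: $4,820 + $24,740 + $6,280 + $1,520 = $37,360 (under)
No window exceeds $159,000.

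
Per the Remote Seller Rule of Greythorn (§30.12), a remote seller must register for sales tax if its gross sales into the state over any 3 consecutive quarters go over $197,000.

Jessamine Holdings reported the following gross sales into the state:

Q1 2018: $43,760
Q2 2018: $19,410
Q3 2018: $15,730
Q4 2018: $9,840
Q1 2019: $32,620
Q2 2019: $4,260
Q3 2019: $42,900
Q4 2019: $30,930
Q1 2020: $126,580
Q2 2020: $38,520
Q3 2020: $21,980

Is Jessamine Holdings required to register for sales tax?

Yes

Q1 2018–Q3 2018: $43,760 + $19,410 + $15,730 = $78,900 (under)
Q2 2018–Q4 2018: $19,410 + $15,730 + $9,840 = $44,980 (under)
Q3 2018–Q1 2019: $15,730 + $9,840 + $32,620 = $58,190 (under)
Q4 2018–Q2 2019: $9,840 + $32,620 + $4,260 = $46,720 (under)
Q1 2019–Q3 2019: $32,620 + $4,260 + $42,900 = $79,780 (under)
Q2 2019–Q4 2019: $4,260 + $42,900 + $30,930 = $78,090 (under)
Q3 2019–Q1 2020: $42,900 + $30,930 + $126,580 = $200,410 (over)
Q4 2019–Q2 2020: $30,930 + $126,580 + $38,520 = $196,030 (under)
Q1 2020–Q3 2020: $126,580 + $38,520 + $21,980 = $187,080 (under)
At least one window exceeds $197,000.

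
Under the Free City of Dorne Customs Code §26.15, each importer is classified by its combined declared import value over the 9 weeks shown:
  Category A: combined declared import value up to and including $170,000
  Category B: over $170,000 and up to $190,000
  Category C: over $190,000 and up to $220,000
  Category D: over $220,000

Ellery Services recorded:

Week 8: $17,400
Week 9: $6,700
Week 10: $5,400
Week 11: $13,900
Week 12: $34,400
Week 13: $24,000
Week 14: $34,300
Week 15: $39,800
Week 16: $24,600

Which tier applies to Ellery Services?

Category C

Combined declared import value: $17,400 + $6,700 + $5,400 + $13,900 + $34,400 + $24,000 + $34,300 + $39,800 + $24,600 = $200,500.
$190,000 < $200,500 ≤ $220,000, so Category C applies.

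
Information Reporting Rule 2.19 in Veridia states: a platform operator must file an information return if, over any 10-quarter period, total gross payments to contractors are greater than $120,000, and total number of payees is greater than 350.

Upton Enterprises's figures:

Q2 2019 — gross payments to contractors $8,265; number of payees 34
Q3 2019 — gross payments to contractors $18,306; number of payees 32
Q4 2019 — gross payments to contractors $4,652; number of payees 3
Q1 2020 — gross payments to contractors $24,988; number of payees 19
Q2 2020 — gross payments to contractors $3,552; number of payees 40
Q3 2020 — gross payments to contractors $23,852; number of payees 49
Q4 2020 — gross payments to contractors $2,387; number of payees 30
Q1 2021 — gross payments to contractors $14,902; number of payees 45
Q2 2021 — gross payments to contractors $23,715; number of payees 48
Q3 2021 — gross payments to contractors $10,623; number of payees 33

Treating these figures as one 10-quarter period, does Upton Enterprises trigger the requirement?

No

Total gross payments to contractors: $8,265 + $18,306 + $4,652 + $24,988 + $3,552 + $23,852 + $2,387 + $14,902 + $23,715 + $10,623 = $135,242 (> $120,000).
Total number of payees: 34 + 32 + 3 + 19 + 40 + 49 + 30 + 45 + 48 + 33 = 333 (≤ 350).
The test is 'and': the rule requires both, and at least one is not exceeded.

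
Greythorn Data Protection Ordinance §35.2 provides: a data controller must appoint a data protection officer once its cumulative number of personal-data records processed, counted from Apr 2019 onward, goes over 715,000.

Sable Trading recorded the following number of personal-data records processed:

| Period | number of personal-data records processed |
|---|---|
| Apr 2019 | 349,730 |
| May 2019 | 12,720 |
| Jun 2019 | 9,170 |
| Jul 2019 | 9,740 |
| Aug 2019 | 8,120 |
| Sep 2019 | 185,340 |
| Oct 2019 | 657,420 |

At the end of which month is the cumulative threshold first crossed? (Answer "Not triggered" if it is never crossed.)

Through Apr 2019: 349,730
Through May 2019: 362,450
Through Jun 2019: 371,620
Through Jul 2019: 381,360
Through Aug 2019: 389,480
Through Sep 2019: 574,820
Through Oct 2019: 1,232,240 ← exceeds threshold

Oct 2019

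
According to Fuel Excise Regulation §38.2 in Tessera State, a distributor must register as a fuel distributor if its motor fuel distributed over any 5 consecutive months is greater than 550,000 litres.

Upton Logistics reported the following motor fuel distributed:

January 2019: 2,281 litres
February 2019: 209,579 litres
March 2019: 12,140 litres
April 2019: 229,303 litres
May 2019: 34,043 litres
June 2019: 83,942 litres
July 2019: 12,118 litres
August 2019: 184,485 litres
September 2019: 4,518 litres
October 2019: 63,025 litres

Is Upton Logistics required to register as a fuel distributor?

Yes

January 2019–May 2019: 2,281 litres + 209,579 litres + 12,140 litres + 229,303 litres + 34,043 litres = 487,346 litres (under)
February 2019–June 2019: 209,579 litres + 12,140 litres + 229,303 litres + 34,043 litres + 83,942 litres = 569,007 litres (over)
March 2019–July 2019: 12,140 litres + 229,303 litres + 34,043 litres + 83,942 litres + 12,118 litres = 371,546 litres (under)
April 2019–August 2019: 229,303 litres + 34,043 litres + 83,942 litres + 12,118 litres + 184,485 litres = 543,891 litres (under)
May 2019–September 2019: 34,043 litres + 83,942 litres + 12,118 litres + 184,485 litres + 4,518 litres = 319,106 litres (under)
June 2019–October 2019: 83,942 litres + 12,118 litres + 184,485 litres + 4,518 litres + 63,025 litres = 348,088 litres (under)
At least one window exceeds 550,000 litres.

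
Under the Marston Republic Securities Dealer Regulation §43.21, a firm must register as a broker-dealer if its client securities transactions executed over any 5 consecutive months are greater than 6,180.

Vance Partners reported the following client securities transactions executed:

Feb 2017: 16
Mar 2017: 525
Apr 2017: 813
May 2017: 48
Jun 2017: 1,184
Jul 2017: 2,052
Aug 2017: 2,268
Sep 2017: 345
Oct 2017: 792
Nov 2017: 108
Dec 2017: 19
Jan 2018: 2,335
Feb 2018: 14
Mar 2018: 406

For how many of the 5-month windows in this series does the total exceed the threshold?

2

Feb 2017–Jun 2017: 16 + 525 + 813 + 48 + 1,184 = 2,586 (under)
Mar 2017–Jul 2017: 525 + 813 + 48 + 1,184 + 2,052 = 4,622 (under)
Apr 2017–Aug 2017: 813 + 48 + 1,184 + 2,052 + 2,268 = 6,365 (over)
May 2017–Sep 2017: 48 + 1,184 + 2,052 + 2,268 + 345 = 5,897 (under)
Jun 2017–Oct 2017: 1,184 + 2,052 + 2,268 + 345 + 792 = 6,641 (over)
Jul 2017–Nov 2017: 2,052 + 2,268 + 345 + 792 + 108 = 5,565 (under)
Aug 2017–Dec 2017: 2,268 + 345 + 792 + 108 + 19 = 3,532 (under)
Sep 2017–Jan 2018: 345 + 792 + 108 + 19 + 2,335 = 3,599 (under)
Oct 2017–Feb 2018: 792 + 108 + 19 + 2,335 + 14 = 3,268 (under)
Nov 2017–Mar 2018: 108 + 19 + 2,335 + 14 + 406 = 2,882 (under)
2 windows exceed the threshold.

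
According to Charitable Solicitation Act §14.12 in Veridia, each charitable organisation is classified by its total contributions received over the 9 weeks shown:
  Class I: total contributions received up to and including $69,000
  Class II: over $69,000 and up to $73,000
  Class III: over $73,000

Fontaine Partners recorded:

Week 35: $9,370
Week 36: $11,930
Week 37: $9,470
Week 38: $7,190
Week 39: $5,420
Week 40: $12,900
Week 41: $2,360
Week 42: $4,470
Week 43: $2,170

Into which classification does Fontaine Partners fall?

Class I

Total contributions received: $9,370 + $11,930 + $9,470 + $7,190 + $5,420 + $12,900 + $2,360 + $4,470 + $2,170 = $65,280.
$65,280 ≤ $69,000, so Class I applies.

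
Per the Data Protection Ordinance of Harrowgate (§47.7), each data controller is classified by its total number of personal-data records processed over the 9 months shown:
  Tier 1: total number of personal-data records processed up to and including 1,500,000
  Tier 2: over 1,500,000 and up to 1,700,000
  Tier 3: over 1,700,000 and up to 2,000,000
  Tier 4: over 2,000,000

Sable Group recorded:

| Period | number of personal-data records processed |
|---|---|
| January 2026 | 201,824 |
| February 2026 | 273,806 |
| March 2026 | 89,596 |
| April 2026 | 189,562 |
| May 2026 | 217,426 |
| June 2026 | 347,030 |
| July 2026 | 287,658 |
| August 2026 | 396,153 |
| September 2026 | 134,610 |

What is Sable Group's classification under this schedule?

Tier 4

Total number of personal-data records processed: 201,824 + 273,806 + 89,596 + 189,562 + 217,426 + 347,030 + 287,658 + 396,153 + 134,610 = 2,137,665.
2,137,665 > 2,000,000, so Tier 4 applies.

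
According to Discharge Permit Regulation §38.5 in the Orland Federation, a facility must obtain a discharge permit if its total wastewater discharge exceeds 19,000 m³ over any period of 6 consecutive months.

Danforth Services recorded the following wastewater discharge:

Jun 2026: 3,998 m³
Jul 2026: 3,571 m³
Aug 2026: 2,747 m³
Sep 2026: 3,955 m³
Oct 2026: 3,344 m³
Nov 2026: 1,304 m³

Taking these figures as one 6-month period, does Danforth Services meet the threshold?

No

Total wastewater discharge: 3,998 m³ + 3,571 m³ + 2,747 m³ + 3,955 m³ + 3,344 m³ + 1,304 m³ = 18,919 m³.
18,919 m³ ≤ 19,000 m³, so the threshold is not exceeded.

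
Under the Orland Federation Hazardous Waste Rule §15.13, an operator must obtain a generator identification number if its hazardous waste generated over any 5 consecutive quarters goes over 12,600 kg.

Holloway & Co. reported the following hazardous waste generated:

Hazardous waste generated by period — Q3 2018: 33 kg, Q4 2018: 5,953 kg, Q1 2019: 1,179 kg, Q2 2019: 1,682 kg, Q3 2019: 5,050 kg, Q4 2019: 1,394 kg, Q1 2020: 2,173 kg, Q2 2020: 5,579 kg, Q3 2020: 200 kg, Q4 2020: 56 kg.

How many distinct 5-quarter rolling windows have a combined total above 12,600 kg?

Q3 2018–Q3 2019: 33 kg + 5,953 kg + 1,179 kg + 1,682 kg + 5,050 kg = 13,897 kg (over)
Q4 2018–Q4 2019: 5,953 kg + 1,179 kg + 1,682 kg + 5,050 kg + 1,394 kg = 15,258 kg (over)
Q1 2019–Q1 2020: 1,179 kg + 1,682 kg + 5,050 kg + 1,394 kg + 2,173 kg = 11,478 kg (under)
Q2 2019–Q2 2020: 1,682 kg + 5,050 kg + 1,394 kg + 2,173 kg + 5,579 kg = 15,878 kg (over)
Q3 2019–Q3 2020: 5,050 kg + 1,394 kg + 2,173 kg + 5,579 kg + 200 kg = 14,396 kg (over)
Q4 2019–Q4 2020: 1,394 kg + 2,173 kg + 5,579 kg + 200 kg + 56 kg = 9,402 kg (under)
4 windows exceed the threshold.

4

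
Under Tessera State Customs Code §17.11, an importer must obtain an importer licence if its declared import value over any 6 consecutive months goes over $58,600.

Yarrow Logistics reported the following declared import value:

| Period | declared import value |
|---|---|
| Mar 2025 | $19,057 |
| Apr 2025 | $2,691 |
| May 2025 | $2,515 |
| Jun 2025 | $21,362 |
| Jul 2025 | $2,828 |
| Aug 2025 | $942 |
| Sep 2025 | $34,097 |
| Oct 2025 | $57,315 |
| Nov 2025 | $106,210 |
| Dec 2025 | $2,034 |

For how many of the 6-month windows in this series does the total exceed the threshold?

Mar 2025–Aug 2025: $19,057 + $2,691 + $2,515 + $21,362 + $2,828 + $942 = $49,395 (under)
Apr 2025–Sep 2025: $2,691 + $2,515 + $21,362 + $2,828 + $942 + $34,097 = $64,435 (over)
May 2025–Oct 2025: $2,515 + $21,362 + $2,828 + $942 + $34,097 + $57,315 = $119,059 (over)
Jun 2025–Nov 2025: $21,362 + $2,828 + $942 + $34,097 + $57,315 + $106,210 = $222,754 (over)
Jul 2025–Dec 2025: $2,828 + $942 + $34,097 + $57,315 + $106,210 + $2,034 = $203,426 (over)
4 windows exceed the threshold.

4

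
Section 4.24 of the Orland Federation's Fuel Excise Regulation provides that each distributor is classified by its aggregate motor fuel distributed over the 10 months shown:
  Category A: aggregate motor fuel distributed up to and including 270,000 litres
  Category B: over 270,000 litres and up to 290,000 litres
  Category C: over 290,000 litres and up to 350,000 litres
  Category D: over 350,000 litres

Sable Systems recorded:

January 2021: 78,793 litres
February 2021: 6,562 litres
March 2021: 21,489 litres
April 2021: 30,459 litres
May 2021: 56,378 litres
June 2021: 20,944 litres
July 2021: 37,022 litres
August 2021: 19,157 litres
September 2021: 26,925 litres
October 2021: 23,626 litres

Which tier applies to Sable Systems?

Category C

Aggregate motor fuel distributed: 78,793 litres + 6,562 litres + 21,489 litres + 30,459 litres + 56,378 litres + 20,944 litres + 37,022 litres + 19,157 litres + 26,925 litres + 23,626 litres = 321,355 litres.
290,000 litres < 321,355 litres ≤ 350,000 litres, so Category C applies.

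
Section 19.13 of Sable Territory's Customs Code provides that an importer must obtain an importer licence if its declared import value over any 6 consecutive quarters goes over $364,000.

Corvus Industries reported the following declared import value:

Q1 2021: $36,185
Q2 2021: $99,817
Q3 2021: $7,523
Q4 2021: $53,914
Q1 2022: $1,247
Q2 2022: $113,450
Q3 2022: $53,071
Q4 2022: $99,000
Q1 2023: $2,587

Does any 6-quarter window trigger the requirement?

No

Q1 2021–Q2 2022: $36,185 + $99,817 + $7,523 + $53,914 + $1,247 + $113,450 = $312,136 (under)
Q2 2021–Q3 2022: $99,817 + $7,523 + $53,914 + $1,247 + $113,450 + $53,071 = $329,022 (under)
Q3 2021–Q4 2022: $7,523 + $53,914 + $1,247 + $113,450 + $53,071 + $99,000 = $328,205 (under)
Q4 2021–Q1 2023: $53,914 + $1,247 + $113,450 + $53,071 + $99,000 + $2,587 = $323,269 (under)
No window exceeds $364,000.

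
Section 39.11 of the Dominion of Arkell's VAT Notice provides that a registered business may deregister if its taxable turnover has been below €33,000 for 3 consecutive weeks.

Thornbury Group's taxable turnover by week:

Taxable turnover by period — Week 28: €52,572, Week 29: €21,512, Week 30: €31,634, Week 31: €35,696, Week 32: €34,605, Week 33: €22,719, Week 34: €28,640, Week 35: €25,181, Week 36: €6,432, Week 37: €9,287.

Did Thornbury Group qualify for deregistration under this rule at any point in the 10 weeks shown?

Weeks below €33,000: Week 29, Week 30, Week 33, Week 34, Week 35, Week 36, Week 37.
Longest run of consecutive weeks below the threshold: 5.
5 ≥ 3, so Thornbury Group became eligible.

Yes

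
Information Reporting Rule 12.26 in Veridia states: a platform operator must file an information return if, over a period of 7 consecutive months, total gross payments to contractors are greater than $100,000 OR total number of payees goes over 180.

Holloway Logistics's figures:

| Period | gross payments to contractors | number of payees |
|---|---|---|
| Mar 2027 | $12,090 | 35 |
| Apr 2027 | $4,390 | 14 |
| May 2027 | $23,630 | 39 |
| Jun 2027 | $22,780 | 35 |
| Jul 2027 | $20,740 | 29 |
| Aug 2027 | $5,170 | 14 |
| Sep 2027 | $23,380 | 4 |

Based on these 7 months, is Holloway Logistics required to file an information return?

Yes

Total gross payments to contractors: $12,090 + $4,390 + $23,630 + $22,780 + $20,740 + $5,170 + $23,380 = $112,180 (> $100,000).
Total number of payees: 35 + 14 + 39 + 35 + 29 + 14 + 4 = 170 (≤ 180).
The test is 'or': at least one threshold is exceeded.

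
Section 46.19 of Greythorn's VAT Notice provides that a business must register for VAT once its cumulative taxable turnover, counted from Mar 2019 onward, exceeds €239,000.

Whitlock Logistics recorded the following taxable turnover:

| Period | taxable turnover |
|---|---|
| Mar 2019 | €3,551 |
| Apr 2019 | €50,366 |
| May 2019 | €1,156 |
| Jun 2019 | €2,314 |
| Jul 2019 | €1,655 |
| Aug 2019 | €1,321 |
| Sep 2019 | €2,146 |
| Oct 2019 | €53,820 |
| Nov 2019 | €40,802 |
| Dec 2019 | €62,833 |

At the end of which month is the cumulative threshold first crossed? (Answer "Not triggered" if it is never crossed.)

Not triggered

Through Mar 2019: €3,551
Through Apr 2019: €53,917
Through May 2019: €55,073
Through Jun 2019: €57,387
Through Jul 2019: €59,042
Through Aug 2019: €60,363
Through Sep 2019: €62,509
Through Oct 2019: €116,329
Through Nov 2019: €157,131
Through Dec 2019: €219,964
Final cumulative total €219,964 ≤ €239,000; the threshold is never exceeded.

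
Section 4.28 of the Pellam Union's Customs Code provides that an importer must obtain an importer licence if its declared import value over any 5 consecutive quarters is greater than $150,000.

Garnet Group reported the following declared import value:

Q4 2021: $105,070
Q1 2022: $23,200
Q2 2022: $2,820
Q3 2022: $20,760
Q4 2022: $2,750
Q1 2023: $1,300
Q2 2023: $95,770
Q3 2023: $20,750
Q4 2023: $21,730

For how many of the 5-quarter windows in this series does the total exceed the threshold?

1

Q4 2021–Q4 2022: $105,070 + $23,200 + $2,820 + $20,760 + $2,750 = $154,600 (over)
Q1 2022–Q1 2023: $23,200 + $2,820 + $20,760 + $2,750 + $1,300 = $50,830 (under)
Q2 2022–Q2 2023: $2,820 + $20,760 + $2,750 + $1,300 + $95,770 = $123,400 (under)
Q3 2022–Q3 2023: $20,760 + $2,750 + $1,300 + $95,770 + $20,750 = $141,330 (under)
Q4 2022–Q4 2023: $2,750 + $1,300 + $95,770 + $20,750 + $21,730 = $142,300 (under)
1 window exceeds the threshold.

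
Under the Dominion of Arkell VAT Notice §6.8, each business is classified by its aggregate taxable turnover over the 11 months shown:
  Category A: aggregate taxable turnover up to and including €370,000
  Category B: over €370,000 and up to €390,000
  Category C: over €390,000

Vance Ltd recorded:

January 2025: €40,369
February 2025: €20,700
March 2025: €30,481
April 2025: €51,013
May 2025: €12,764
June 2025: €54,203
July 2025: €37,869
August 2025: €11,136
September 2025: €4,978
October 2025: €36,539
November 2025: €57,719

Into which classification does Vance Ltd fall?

Aggregate taxable turnover: €40,369 + €20,700 + €30,481 + €51,013 + €12,764 + €54,203 + €37,869 + €11,136 + €4,978 + €36,539 + €57,719 = €357,771.
€357,771 ≤ €370,000, so Category A applies.

Category A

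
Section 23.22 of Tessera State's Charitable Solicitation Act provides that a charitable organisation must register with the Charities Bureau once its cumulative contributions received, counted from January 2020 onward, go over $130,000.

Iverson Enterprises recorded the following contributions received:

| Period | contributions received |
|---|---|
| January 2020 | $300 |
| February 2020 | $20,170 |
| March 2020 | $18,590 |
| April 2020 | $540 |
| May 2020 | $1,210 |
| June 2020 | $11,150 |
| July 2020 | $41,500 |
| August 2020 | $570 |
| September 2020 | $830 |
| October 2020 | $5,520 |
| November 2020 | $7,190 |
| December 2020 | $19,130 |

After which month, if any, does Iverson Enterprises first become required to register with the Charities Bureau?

Through January 2020: $300
Through February 2020: $20,470
Through March 2020: $39,060
Through April 2020: $39,600
Through May 2020: $40,810
Through June 2020: $51,960
Through July 2020: $93,460
Through August 2020: $94,030
Through September 2020: $94,860
Through October 2020: $100,380
Through November 2020: $107,570
Through December 2020: $126,700
Final cumulative total $126,700 ≤ $130,000; the threshold is never exceeded.

Not triggered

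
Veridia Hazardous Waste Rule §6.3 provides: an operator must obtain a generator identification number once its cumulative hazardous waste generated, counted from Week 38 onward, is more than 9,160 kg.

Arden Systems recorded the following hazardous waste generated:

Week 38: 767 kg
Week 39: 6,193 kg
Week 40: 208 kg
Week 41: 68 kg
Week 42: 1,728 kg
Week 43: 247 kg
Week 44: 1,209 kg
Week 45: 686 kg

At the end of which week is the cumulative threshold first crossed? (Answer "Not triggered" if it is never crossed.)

Week 43

Through Week 38: 767 kg
Through Week 39: 6,960 kg
Through Week 40: 7,168 kg
Through Week 41: 7,236 kg
Through Week 42: 8,964 kg
Through Week 43: 9,211 kg ← exceeds threshold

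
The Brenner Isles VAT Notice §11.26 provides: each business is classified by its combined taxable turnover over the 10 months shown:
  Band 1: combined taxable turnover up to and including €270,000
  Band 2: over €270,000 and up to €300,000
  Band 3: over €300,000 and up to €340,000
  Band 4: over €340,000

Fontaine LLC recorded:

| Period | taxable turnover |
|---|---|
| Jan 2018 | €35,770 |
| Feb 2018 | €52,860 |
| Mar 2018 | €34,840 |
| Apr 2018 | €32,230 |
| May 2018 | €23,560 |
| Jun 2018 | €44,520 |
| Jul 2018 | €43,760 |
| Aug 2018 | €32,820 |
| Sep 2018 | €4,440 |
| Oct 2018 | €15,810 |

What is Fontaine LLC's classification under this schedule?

Combined taxable turnover: €35,770 + €52,860 + €34,840 + €32,230 + €23,560 + €44,520 + €43,760 + €32,820 + €4,440 + €15,810 = €320,610.
€300,000 < €320,610 ≤ €340,000, so Band 3 applies.

Band 3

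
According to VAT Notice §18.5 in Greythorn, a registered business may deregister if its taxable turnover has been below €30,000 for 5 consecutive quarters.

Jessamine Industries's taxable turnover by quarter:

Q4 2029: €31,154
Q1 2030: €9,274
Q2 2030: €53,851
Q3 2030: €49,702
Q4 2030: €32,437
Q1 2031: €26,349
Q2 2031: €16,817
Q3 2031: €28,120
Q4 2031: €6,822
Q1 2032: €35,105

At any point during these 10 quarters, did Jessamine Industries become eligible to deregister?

Quarters below €30,000: Q1 2030, Q1 2031, Q2 2031, Q3 2031, Q4 2031.
Longest run of consecutive quarters below the threshold: 4.
4 < 5, so Jessamine Industries never became eligible.

No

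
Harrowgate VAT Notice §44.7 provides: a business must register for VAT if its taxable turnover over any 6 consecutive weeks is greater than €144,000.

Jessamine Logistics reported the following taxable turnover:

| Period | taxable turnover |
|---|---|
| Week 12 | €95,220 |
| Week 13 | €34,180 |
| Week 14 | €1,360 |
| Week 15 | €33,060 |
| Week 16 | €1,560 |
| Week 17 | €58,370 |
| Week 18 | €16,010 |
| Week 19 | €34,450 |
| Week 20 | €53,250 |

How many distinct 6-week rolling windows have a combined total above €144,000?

4

Week 12–Week 17: €95,220 + €34,180 + €1,360 + €33,060 + €1,560 + €58,370 = €223,750 (over)
Week 13–Week 18: €34,180 + €1,360 + €33,060 + €1,560 + €58,370 + €16,010 = €144,540 (over)
Week 14–Week 19: €1,360 + €33,060 + €1,560 + €58,370 + €16,010 + €34,450 = €144,810 (over)
Week 15–Week 20: €33,060 + €1,560 + €58,370 + €16,010 + €34,450 + €53,250 = €196,700 (over)
4 windows exceed the threshold.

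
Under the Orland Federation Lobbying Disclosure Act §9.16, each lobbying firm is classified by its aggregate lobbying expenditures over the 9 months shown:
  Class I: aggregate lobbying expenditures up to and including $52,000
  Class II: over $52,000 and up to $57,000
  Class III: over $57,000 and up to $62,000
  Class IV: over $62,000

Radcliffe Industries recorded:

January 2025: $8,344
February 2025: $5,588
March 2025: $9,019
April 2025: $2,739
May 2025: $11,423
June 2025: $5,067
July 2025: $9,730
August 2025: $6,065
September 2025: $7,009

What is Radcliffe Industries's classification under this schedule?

Aggregate lobbying expenditures: $8,344 + $5,588 + $9,019 + $2,739 + $11,423 + $5,067 + $9,730 + $6,065 + $7,009 = $64,984.
$64,984 > $62,000, so Class IV applies.

Class IV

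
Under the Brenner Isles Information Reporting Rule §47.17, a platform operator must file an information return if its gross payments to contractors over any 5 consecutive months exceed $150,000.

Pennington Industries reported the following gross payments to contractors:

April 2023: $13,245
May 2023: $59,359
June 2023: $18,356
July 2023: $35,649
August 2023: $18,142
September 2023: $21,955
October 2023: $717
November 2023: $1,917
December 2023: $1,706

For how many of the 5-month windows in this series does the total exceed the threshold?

1

April 2023–August 2023: $13,245 + $59,359 + $18,356 + $35,649 + $18,142 = $144,751 (under)
May 2023–September 2023: $59,359 + $18,356 + $35,649 + $18,142 + $21,955 = $153,461 (over)
June 2023–October 2023: $18,356 + $35,649 + $18,142 + $21,955 + $717 = $94,819 (under)
July 2023–November 2023: $35,649 + $18,142 + $21,955 + $717 + $1,917 = $78,380 (under)
August 2023–December 2023: $18,142 + $21,955 + $717 + $1,917 + $1,706 = $44,437 (under)
1 window exceeds the threshold.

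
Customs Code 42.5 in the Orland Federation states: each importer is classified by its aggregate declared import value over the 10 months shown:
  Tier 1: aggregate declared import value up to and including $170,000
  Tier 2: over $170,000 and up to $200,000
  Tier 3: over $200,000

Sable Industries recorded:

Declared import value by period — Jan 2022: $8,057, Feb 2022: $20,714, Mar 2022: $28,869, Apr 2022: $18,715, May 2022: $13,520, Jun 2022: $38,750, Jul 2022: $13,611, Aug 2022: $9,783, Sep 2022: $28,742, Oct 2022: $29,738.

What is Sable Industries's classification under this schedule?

Aggregate declared import value: $8,057 + $20,714 + $28,869 + $18,715 + $13,520 + $38,750 + $13,611 + $9,783 + $28,742 + $29,738 = $210,499.
$210,499 > $200,000, so Tier 3 applies.

Tier 3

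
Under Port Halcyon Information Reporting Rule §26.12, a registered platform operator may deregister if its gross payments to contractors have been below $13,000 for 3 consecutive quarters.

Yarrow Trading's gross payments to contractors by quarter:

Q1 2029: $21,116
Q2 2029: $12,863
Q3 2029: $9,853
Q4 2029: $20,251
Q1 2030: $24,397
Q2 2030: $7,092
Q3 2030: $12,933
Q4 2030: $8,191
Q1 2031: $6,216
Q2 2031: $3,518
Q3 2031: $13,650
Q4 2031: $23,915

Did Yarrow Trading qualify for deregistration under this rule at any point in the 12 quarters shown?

Quarters below $13,000: Q2 2029, Q3 2029, Q2 2030, Q3 2030, Q4 2030, Q1 2031, Q2 2031.
Longest run of consecutive quarters below the threshold: 5.
5 ≥ 3, so Yarrow Trading became eligible.

Yes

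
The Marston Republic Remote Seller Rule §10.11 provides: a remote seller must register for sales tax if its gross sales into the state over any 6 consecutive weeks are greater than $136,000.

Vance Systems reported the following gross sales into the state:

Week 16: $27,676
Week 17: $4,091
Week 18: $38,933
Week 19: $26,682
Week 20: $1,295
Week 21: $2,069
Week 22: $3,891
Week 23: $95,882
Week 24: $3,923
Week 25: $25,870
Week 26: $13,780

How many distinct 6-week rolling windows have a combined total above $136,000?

Week 16–Week 21: $27,676 + $4,091 + $38,933 + $26,682 + $1,295 + $2,069 = $100,746 (under)
Week 17–Week 22: $4,091 + $38,933 + $26,682 + $1,295 + $2,069 + $3,891 = $76,961 (under)
Week 18–Week 23: $38,933 + $26,682 + $1,295 + $2,069 + $3,891 + $95,882 = $168,752 (over)
Week 19–Week 24: $26,682 + $1,295 + $2,069 + $3,891 + $95,882 + $3,923 = $133,742 (under)
Week 20–Week 25: $1,295 + $2,069 + $3,891 + $95,882 + $3,923 + $25,870 = $132,930 (under)
Week 21–Week 26: $2,069 + $3,891 + $95,882 + $3,923 + $25,870 + $13,780 = $145,415 (over)
2 windows exceed the threshold.

2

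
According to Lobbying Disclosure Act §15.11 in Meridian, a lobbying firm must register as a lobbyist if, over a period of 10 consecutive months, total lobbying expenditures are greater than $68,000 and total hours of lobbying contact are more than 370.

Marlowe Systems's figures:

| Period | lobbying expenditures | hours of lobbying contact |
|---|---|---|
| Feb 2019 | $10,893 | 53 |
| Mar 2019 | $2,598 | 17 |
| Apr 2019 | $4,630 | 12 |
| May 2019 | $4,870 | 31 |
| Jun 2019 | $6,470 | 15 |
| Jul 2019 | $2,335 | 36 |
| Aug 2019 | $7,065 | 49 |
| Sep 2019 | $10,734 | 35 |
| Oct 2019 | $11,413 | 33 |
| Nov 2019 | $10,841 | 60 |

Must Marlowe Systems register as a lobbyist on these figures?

Total lobbying expenditures: $10,893 + $2,598 + $4,630 + $4,870 + $6,470 + $2,335 + $7,065 + $10,734 + $11,413 + $10,841 = $71,849 (> $68,000).
Total hours of lobbying contact: 53 + 17 + 12 + 31 + 15 + 36 + 49 + 35 + 33 + 60 = 341 (≤ 370).
The test is 'and': the rule requires both, and at least one is not exceeded.

No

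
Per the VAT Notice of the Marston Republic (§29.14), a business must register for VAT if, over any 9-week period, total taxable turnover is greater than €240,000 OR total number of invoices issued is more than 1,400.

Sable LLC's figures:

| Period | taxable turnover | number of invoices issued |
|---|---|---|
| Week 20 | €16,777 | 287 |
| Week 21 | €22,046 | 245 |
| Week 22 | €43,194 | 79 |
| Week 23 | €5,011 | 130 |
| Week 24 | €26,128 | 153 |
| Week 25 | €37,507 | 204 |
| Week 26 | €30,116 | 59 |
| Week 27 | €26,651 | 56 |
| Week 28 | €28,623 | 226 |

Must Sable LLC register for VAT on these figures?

Yes

Total taxable turnover: €16,777 + €22,046 + €43,194 + €5,011 + €26,128 + €37,507 + €30,116 + €26,651 + €28,623 = €236,053 (≤ €240,000).
Total number of invoices issued: 287 + 245 + 79 + 130 + 153 + 204 + 59 + 56 + 226 = 1,439 (> 1,400).
The test is 'or': at least one threshold is exceeded.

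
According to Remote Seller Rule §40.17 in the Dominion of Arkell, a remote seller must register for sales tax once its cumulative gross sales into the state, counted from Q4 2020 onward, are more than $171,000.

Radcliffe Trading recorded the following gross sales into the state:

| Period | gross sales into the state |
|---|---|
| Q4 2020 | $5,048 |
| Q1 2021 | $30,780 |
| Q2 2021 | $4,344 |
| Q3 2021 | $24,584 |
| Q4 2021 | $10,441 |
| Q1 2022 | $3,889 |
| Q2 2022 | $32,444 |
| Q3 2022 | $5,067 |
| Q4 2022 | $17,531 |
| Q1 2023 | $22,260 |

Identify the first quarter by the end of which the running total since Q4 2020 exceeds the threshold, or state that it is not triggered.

Not triggered

Through Q4 2020: $5,048
Through Q1 2021: $35,828
Through Q2 2021: $40,172
Through Q3 2021: $64,756
Through Q4 2021: $75,197
Through Q1 2022: $79,086
Through Q2 2022: $111,530
Through Q3 2022: $116,597
Through Q4 2022: $134,128
Through Q1 2023: $156,388
Final cumulative total $156,388 ≤ $171,000; the threshold is never exceeded.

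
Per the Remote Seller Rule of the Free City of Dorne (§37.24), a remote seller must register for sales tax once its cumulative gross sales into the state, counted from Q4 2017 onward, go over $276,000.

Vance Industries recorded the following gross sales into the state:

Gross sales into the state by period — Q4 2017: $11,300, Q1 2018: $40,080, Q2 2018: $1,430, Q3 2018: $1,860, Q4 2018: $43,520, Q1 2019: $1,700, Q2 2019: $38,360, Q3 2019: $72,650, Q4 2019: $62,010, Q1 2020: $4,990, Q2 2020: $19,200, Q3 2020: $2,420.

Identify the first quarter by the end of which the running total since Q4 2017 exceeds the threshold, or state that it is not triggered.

Through Q4 2017: $11,300
Through Q1 2018: $51,380
Through Q2 2018: $52,810
Through Q3 2018: $54,670
Through Q4 2018: $98,190
Through Q1 2019: $99,890
Through Q2 2019: $138,250
Through Q3 2019: $210,900
Through Q4 2019: $272,910
Through Q1 2020: $277,900 ← exceeds threshold

Q1 2020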